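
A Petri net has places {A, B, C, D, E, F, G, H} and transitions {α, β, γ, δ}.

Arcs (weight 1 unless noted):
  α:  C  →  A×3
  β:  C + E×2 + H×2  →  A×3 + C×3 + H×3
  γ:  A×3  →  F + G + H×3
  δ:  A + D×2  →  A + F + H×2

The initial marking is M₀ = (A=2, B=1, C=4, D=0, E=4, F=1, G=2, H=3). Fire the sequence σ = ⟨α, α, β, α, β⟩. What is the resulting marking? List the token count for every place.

(A=17, B=1, C=5, D=0, E=0, F=1, G=2, H=5)

step 1: fire α:  (A=2, B=1, C=4, D=0, E=4, F=1, G=2, H=3) → (A=5, B=1, C=3, D=0, E=4, F=1, G=2, H=3)
step 2: fire α:  (A=5, B=1, C=3, D=0, E=4, F=1, G=2, H=3) → (A=8, B=1, C=2, D=0, E=4, F=1, G=2, H=3)
step 3: fire β:  (A=8, B=1, C=2, D=0, E=4, F=1, G=2, H=3) → (A=11, B=1, C=4, D=0, E=2, F=1, G=2, H=4)
step 4: fire α:  (A=11, B=1, C=4, D=0, E=2, F=1, G=2, H=4) → (A=14, B=1, C=3, D=0, E=2, F=1, G=2, H=4)
step 5: fire β:  (A=14, B=1, C=3, D=0, E=2, F=1, G=2, H=4) → (A=17, B=1, C=5, D=0, E=0, F=1, G=2, H=5)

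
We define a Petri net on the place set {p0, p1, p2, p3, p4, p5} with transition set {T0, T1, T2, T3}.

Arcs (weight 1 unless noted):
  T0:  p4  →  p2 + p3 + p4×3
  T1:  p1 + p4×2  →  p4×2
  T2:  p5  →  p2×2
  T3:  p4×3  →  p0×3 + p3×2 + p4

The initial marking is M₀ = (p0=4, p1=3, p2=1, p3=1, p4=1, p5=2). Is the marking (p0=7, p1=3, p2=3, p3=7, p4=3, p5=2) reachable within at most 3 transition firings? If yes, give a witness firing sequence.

depth 0: 1 marking
depth 1: 3 markings reached so far
depth 2: 8 markings reached so far
depth 3: 17 markings reached so far
target is not among the 17 markings reachable within 3 steps

NO — not reachable within 3 firings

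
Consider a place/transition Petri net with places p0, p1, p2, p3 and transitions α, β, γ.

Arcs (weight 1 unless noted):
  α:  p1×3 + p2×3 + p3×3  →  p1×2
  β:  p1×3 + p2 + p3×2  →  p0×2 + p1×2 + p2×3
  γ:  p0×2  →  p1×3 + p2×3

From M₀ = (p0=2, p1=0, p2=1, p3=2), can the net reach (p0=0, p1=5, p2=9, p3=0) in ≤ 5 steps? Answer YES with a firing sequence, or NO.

YES — reachable via ⟨γ, β, γ⟩ (3 firings)

step 1: fire γ:  (p0=2, p1=0, p2=1, p3=2) → (p0=0, p1=3, p2=4, p3=2)
step 2: fire β:  (p0=0, p1=3, p2=4, p3=2) → (p0=2, p1=2, p2=6, p3=0)
step 3: fire γ:  (p0=2, p1=2, p2=6, p3=0) → (p0=0, p1=5, p2=9, p3=0)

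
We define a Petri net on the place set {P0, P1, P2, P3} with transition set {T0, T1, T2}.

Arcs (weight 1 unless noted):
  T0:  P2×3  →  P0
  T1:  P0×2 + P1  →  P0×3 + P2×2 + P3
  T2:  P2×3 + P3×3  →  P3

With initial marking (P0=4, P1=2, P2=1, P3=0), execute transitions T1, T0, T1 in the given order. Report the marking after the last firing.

step 1: fire T1:  (P0=4, P1=2, P2=1, P3=0) → (P0=5, P1=1, P2=3, P3=1)
step 2: fire T0:  (P0=5, P1=1, P2=3, P3=1) → (P0=6, P1=1, P2=0, P3=1)
step 3: fire T1:  (P0=6, P1=1, P2=0, P3=1) → (P0=7, P1=0, P2=2, P3=2)

(P0=7, P1=0, P2=2, P3=2)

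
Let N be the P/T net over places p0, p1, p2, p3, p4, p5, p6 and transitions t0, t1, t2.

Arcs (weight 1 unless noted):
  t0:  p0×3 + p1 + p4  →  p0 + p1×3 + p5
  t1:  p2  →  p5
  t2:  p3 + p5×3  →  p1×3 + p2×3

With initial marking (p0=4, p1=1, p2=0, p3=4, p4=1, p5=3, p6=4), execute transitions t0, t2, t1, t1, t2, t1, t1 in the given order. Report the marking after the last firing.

step 1: fire t0:  (p0=4, p1=1, p2=0, p3=4, p4=1, p5=3, p6=4) → (p0=2, p1=3, p2=0, p3=4, p4=0, p5=4, p6=4)
step 2: fire t2:  (p0=2, p1=3, p2=0, p3=4, p4=0, p5=4, p6=4) → (p0=2, p1=6, p2=3, p3=3, p4=0, p5=1, p6=4)
step 3: fire t1:  (p0=2, p1=6, p2=3, p3=3, p4=0, p5=1, p6=4) → (p0=2, p1=6, p2=2, p3=3, p4=0, p5=2, p6=4)
step 4: fire t1:  (p0=2, p1=6, p2=2, p3=3, p4=0, p5=2, p6=4) → (p0=2, p1=6, p2=1, p3=3, p4=0, p5=3, p6=4)
step 5: fire t2:  (p0=2, p1=6, p2=1, p3=3, p4=0, p5=3, p6=4) → (p0=2, p1=9, p2=4, p3=2, p4=0, p5=0, p6=4)
step 6: fire t1:  (p0=2, p1=9, p2=4, p3=2, p4=0, p5=0, p6=4) → (p0=2, p1=9, p2=3, p3=2, p4=0, p5=1, p6=4)
step 7: fire t1:  (p0=2, p1=9, p2=3, p3=2, p4=0, p5=1, p6=4) → (p0=2, p1=9, p2=2, p3=2, p4=0, p5=2, p6=4)

(p0=2, p1=9, p2=2, p3=2, p4=0, p5=2, p6=4)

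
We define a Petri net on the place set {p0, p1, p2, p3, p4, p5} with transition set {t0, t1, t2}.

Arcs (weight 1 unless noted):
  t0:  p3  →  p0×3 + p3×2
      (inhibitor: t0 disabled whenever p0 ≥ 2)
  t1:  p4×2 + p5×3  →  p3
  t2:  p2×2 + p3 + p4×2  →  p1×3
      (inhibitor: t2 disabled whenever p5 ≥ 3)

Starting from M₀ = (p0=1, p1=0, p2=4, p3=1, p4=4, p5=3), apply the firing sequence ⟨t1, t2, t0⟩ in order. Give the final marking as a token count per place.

(p0=4, p1=3, p2=2, p3=2, p4=0, p5=0)

step 1: fire t1:  (p0=1, p1=0, p2=4, p3=1, p4=4, p5=3) → (p0=1, p1=0, p2=4, p3=2, p4=2, p5=0)
step 2: fire t2:  (p0=1, p1=0, p2=4, p3=2, p4=2, p5=0) → (p0=1, p1=3, p2=2, p3=1, p4=0, p5=0)
step 3: fire t0:  (p0=1, p1=3, p2=2, p3=1, p4=0, p5=0) → (p0=4, p1=3, p2=2, p3=2, p4=0, p5=0)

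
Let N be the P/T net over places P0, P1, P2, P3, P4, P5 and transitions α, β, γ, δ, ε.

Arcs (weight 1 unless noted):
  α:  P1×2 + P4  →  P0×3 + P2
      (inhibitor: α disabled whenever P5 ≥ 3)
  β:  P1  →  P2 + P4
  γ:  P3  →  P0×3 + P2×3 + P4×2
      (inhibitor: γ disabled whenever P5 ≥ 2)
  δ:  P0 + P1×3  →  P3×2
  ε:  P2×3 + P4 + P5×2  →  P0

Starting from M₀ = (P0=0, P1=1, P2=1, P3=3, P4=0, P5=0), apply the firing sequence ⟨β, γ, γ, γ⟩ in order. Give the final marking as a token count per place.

step 1: fire β:  (P0=0, P1=1, P2=1, P3=3, P4=0, P5=0) → (P0=0, P1=0, P2=2, P3=3, P4=1, P5=0)
step 2: fire γ:  (P0=0, P1=0, P2=2, P3=3, P4=1, P5=0) → (P0=3, P1=0, P2=5, P3=2, P4=3, P5=0)
step 3: fire γ:  (P0=3, P1=0, P2=5, P3=2, P4=3, P5=0) → (P0=6, P1=0, P2=8, P3=1, P4=5, P5=0)
step 4: fire γ:  (P0=6, P1=0, P2=8, P3=1, P4=5, P5=0) → (P0=9, P1=0, P2=11, P3=0, P4=7, P5=0)

(P0=9, P1=0, P2=11, P3=0, P4=7, P5=0)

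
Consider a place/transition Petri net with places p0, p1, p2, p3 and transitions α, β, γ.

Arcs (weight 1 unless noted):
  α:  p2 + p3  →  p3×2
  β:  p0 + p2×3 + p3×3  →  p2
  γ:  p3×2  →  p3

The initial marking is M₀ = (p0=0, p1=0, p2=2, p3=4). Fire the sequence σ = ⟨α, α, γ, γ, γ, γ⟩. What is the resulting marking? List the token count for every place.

step 1: fire α:  (p0=0, p1=0, p2=2, p3=4) → (p0=0, p1=0, p2=1, p3=5)
step 2: fire α:  (p0=0, p1=0, p2=1, p3=5) → (p0=0, p1=0, p2=0, p3=6)
step 3: fire γ:  (p0=0, p1=0, p2=0, p3=6) → (p0=0, p1=0, p2=0, p3=5)
step 4: fire γ:  (p0=0, p1=0, p2=0, p3=5) → (p0=0, p1=0, p2=0, p3=4)
step 5: fire γ:  (p0=0, p1=0, p2=0, p3=4) → (p0=0, p1=0, p2=0, p3=3)
step 6: fire γ:  (p0=0, p1=0, p2=0, p3=3) → (p0=0, p1=0, p2=0, p3=2)

(p0=0, p1=0, p2=0, p3=2)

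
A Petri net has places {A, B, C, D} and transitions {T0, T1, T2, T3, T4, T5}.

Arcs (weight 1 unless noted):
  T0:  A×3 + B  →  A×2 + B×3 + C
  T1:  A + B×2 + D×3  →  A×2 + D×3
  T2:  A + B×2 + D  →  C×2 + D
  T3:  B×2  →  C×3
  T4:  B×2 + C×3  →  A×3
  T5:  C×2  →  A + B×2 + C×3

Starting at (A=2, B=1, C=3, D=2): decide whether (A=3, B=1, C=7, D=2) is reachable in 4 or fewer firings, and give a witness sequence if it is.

YES — reachable via ⟨T5, T3⟩ (2 firings)

step 1: fire T5:  (A=2, B=1, C=3, D=2) → (A=3, B=3, C=4, D=2)
step 2: fire T3:  (A=3, B=3, C=4, D=2) → (A=3, B=1, C=7, D=2)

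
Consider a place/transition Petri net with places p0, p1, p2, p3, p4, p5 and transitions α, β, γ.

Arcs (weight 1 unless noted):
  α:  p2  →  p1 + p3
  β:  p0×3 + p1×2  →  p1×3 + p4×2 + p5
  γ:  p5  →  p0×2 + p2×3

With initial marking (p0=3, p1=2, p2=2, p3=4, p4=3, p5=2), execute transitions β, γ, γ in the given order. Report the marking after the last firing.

(p0=4, p1=3, p2=8, p3=4, p4=5, p5=1)

step 1: fire β:  (p0=3, p1=2, p2=2, p3=4, p4=3, p5=2) → (p0=0, p1=3, p2=2, p3=4, p4=5, p5=3)
step 2: fire γ:  (p0=0, p1=3, p2=2, p3=4, p4=5, p5=3) → (p0=2, p1=3, p2=5, p3=4, p4=5, p5=2)
step 3: fire γ:  (p0=2, p1=3, p2=5, p3=4, p4=5, p5=2) → (p0=4, p1=3, p2=8, p3=4, p4=5, p5=1)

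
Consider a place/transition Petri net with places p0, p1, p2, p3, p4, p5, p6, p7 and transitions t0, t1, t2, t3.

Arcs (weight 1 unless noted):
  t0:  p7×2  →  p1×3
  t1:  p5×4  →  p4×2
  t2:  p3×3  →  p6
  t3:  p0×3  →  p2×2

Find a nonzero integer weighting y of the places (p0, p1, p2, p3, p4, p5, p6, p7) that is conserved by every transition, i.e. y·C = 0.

y = (p0:2, p1:0, p2:3, p3:0, p4:0, p5:0, p6:0, p7:0)

Incidence matrix C (rows=places, cols=transitions):
       t0   t1   t2   t3
   p0   0    0    0   -3
   p1   3    0    0    0
   p2   0    0    0    2
   p3   0    0   -3    0
   p4   0    2    0    0
   p5   0   -4    0    0
   p6   0    0    1    0
   p7  -2    0    0    0

Candidate y = [2, 0, 3, 0, 0, 0, 0, 0]; check y·C column-wise:
  col t0: 2·0 + 0·3 + 3·0 + 0·-2 = 0
  col t1: 2·0 + 3·0 + 0·2 + 0·-4 = 0
  col t2: 2·0 + 3·0 + 0·-3 + 0·1 = 0
  col t3: 2·-3 + 3·2 = 0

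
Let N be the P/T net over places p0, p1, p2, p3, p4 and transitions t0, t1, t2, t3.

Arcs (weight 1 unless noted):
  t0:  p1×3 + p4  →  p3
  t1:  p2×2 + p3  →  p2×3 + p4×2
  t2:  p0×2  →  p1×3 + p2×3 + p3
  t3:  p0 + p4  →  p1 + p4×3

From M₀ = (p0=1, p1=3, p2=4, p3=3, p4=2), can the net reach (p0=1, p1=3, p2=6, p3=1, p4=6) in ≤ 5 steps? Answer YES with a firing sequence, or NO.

YES — reachable via ⟨t1, t1⟩ (2 firings)

step 1: fire t1:  (p0=1, p1=3, p2=4, p3=3, p4=2) → (p0=1, p1=3, p2=5, p3=2, p4=4)
step 2: fire t1:  (p0=1, p1=3, p2=5, p3=2, p4=4) → (p0=1, p1=3, p2=6, p3=1, p4=6)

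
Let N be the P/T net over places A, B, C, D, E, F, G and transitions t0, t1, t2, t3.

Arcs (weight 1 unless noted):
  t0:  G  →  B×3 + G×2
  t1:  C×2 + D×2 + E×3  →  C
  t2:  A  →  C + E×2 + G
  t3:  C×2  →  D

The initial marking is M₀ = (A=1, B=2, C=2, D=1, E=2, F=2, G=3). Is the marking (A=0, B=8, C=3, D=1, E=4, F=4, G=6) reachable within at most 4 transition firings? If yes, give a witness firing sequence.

depth 0: 1 marking
depth 1: 4 markings reached so far
depth 2: 8 markings reached so far
depth 3: 12 markings reached so far
depth 4: 16 markings reached so far
target is not among the 16 markings reachable within 4 steps

NO — not reachable within 4 firings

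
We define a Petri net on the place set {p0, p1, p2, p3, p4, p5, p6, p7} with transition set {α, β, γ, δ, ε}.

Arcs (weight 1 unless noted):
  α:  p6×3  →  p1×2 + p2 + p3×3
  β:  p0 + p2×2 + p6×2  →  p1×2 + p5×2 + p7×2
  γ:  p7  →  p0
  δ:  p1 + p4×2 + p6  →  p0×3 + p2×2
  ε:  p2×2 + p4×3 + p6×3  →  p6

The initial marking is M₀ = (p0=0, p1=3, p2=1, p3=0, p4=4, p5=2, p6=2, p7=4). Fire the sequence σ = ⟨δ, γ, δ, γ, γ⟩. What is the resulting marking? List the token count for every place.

step 1: fire δ:  (p0=0, p1=3, p2=1, p3=0, p4=4, p5=2, p6=2, p7=4) → (p0=3, p1=2, p2=3, p3=0, p4=2, p5=2, p6=1, p7=4)
step 2: fire γ:  (p0=3, p1=2, p2=3, p3=0, p4=2, p5=2, p6=1, p7=4) → (p0=4, p1=2, p2=3, p3=0, p4=2, p5=2, p6=1, p7=3)
step 3: fire δ:  (p0=4, p1=2, p2=3, p3=0, p4=2, p5=2, p6=1, p7=3) → (p0=7, p1=1, p2=5, p3=0, p4=0, p5=2, p6=0, p7=3)
step 4: fire γ:  (p0=7, p1=1, p2=5, p3=0, p4=0, p5=2, p6=0, p7=3) → (p0=8, p1=1, p2=5, p3=0, p4=0, p5=2, p6=0, p7=2)
step 5: fire γ:  (p0=8, p1=1, p2=5, p3=0, p4=0, p5=2, p6=0, p7=2) → (p0=9, p1=1, p2=5, p3=0, p4=0, p5=2, p6=0, p7=1)

(p0=9, p1=1, p2=5, p3=0, p4=0, p5=2, p6=0, p7=1)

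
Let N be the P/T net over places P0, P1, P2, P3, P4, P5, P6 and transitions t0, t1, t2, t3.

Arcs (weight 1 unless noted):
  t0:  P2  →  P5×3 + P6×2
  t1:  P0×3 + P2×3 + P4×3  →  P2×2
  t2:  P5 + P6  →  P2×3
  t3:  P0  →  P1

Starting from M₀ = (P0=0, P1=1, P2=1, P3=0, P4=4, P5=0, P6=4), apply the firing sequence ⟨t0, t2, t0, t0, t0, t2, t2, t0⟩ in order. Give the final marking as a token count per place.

(P0=0, P1=1, P2=5, P3=0, P4=4, P5=12, P6=11)

step 1: fire t0:  (P0=0, P1=1, P2=1, P3=0, P4=4, P5=0, P6=4) → (P0=0, P1=1, P2=0, P3=0, P4=4, P5=3, P6=6)
step 2: fire t2:  (P0=0, P1=1, P2=0, P3=0, P4=4, P5=3, P6=6) → (P0=0, P1=1, P2=3, P3=0, P4=4, P5=2, P6=5)
step 3: fire t0:  (P0=0, P1=1, P2=3, P3=0, P4=4, P5=2, P6=5) → (P0=0, P1=1, P2=2, P3=0, P4=4, P5=5, P6=7)
step 4: fire t0:  (P0=0, P1=1, P2=2, P3=0, P4=4, P5=5, P6=7) → (P0=0, P1=1, P2=1, P3=0, P4=4, P5=8, P6=9)
step 5: fire t0:  (P0=0, P1=1, P2=1, P3=0, P4=4, P5=8, P6=9) → (P0=0, P1=1, P2=0, P3=0, P4=4, P5=11, P6=11)
step 6: fire t2:  (P0=0, P1=1, P2=0, P3=0, P4=4, P5=11, P6=11) → (P0=0, P1=1, P2=3, P3=0, P4=4, P5=10, P6=10)
step 7: fire t2:  (P0=0, P1=1, P2=3, P3=0, P4=4, P5=10, P6=10) → (P0=0, P1=1, P2=6, P3=0, P4=4, P5=9, P6=9)
step 8: fire t0:  (P0=0, P1=1, P2=6, P3=0, P4=4, P5=9, P6=9) → (P0=0, P1=1, P2=5, P3=0, P4=4, P5=12, P6=11)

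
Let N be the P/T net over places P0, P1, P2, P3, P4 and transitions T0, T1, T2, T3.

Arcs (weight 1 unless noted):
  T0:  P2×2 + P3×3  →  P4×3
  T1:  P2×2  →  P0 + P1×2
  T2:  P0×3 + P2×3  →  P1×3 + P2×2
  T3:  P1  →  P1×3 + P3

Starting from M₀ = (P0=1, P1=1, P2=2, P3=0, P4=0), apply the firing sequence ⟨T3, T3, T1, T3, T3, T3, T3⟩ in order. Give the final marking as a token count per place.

step 1: fire T3:  (P0=1, P1=1, P2=2, P3=0, P4=0) → (P0=1, P1=3, P2=2, P3=1, P4=0)
step 2: fire T3:  (P0=1, P1=3, P2=2, P3=1, P4=0) → (P0=1, P1=5, P2=2, P3=2, P4=0)
step 3: fire T1:  (P0=1, P1=5, P2=2, P3=2, P4=0) → (P0=2, P1=7, P2=0, P3=2, P4=0)
step 4: fire T3:  (P0=2, P1=7, P2=0, P3=2, P4=0) → (P0=2, P1=9, P2=0, P3=3, P4=0)
step 5: fire T3:  (P0=2, P1=9, P2=0, P3=3, P4=0) → (P0=2, P1=11, P2=0, P3=4, P4=0)
step 6: fire T3:  (P0=2, P1=11, P2=0, P3=4, P4=0) → (P0=2, P1=13, P2=0, P3=5, P4=0)
step 7: fire T3:  (P0=2, P1=13, P2=0, P3=5, P4=0) → (P0=2, P1=15, P2=0, P3=6, P4=0)

(P0=2, P1=15, P2=0, P3=6, P4=0)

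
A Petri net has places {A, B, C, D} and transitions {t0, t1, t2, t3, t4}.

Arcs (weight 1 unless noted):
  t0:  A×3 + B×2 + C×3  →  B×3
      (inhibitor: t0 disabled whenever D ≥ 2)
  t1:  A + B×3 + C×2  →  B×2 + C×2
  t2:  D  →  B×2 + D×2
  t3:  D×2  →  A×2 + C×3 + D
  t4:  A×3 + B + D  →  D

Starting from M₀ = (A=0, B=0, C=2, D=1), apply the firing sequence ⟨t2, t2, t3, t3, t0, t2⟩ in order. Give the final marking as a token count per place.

step 1: fire t2:  (A=0, B=0, C=2, D=1) → (A=0, B=2, C=2, D=2)
step 2: fire t2:  (A=0, B=2, C=2, D=2) → (A=0, B=4, C=2, D=3)
step 3: fire t3:  (A=0, B=4, C=2, D=3) → (A=2, B=4, C=5, D=2)
step 4: fire t3:  (A=2, B=4, C=5, D=2) → (A=4, B=4, C=8, D=1)
step 5: fire t0:  (A=4, B=4, C=8, D=1) → (A=1, B=5, C=5, D=1)
step 6: fire t2:  (A=1, B=5, C=5, D=1) → (A=1, B=7, C=5, D=2)

(A=1, B=7, C=5, D=2)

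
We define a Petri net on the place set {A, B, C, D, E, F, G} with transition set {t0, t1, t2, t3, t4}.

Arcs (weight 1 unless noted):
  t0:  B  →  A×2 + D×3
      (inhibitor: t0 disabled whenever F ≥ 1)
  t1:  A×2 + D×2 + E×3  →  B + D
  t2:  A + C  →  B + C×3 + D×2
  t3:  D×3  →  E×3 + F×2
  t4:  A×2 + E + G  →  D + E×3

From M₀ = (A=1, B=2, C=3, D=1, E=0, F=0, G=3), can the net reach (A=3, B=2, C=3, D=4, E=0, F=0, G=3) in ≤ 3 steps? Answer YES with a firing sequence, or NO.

NO — not reachable within 3 firings

depth 0: 1 marking
depth 1: 3 markings reached so far
depth 2: 7 markings reached so far
depth 3: 12 markings reached so far
target is not among the 12 markings reachable within 3 steps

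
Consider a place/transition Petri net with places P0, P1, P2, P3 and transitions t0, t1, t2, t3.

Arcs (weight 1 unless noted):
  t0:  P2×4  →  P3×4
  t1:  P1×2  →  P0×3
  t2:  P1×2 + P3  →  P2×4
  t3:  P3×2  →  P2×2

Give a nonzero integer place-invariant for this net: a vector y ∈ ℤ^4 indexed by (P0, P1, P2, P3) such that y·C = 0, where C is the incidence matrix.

y = (P0:2, P1:3, P2:2, P3:2)

Incidence matrix C (rows=places, cols=transitions):
       t0   t1   t2   t3
   P0   0    3    0    0
   P1   0   -2   -2    0
   P2  -4    0    4    2
   P3   4    0   -1   -2

Candidate y = [2, 3, 2, 2]; check y·C column-wise:
  col t0: 2·0 + 3·0 + 2·-4 + 2·4 = 0
  col t1: 2·3 + 3·-2 + 2·0 + 2·0 = 0
  col t2: 2·0 + 3·-2 + 2·4 + 2·-1 = 0
  col t3: 2·0 + 3·0 + 2·2 + 2·-2 = 0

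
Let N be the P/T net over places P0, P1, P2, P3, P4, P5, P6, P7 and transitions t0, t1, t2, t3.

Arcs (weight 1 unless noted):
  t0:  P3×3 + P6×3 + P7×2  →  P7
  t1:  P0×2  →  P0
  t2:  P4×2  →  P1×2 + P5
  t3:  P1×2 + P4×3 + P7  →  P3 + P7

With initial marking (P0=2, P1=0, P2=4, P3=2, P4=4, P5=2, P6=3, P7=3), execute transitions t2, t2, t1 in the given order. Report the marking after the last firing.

(P0=1, P1=4, P2=4, P3=2, P4=0, P5=4, P6=3, P7=3)

step 1: fire t2:  (P0=2, P1=0, P2=4, P3=2, P4=4, P5=2, P6=3, P7=3) → (P0=2, P1=2, P2=4, P3=2, P4=2, P5=3, P6=3, P7=3)
step 2: fire t2:  (P0=2, P1=2, P2=4, P3=2, P4=2, P5=3, P6=3, P7=3) → (P0=2, P1=4, P2=4, P3=2, P4=0, P5=4, P6=3, P7=3)
step 3: fire t1:  (P0=2, P1=4, P2=4, P3=2, P4=0, P5=4, P6=3, P7=3) → (P0=1, P1=4, P2=4, P3=2, P4=0, P5=4, P6=3, P7=3)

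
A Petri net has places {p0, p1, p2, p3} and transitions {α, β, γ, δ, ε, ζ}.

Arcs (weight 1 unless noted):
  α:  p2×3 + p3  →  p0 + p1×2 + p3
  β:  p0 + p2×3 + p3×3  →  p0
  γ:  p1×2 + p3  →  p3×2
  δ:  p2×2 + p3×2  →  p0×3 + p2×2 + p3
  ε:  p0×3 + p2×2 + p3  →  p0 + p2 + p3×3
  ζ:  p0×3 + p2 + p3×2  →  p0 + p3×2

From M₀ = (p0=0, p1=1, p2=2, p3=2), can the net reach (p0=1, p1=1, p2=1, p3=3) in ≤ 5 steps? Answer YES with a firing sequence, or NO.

step 1: fire δ:  (p0=0, p1=1, p2=2, p3=2) → (p0=3, p1=1, p2=2, p3=1)
step 2: fire ε:  (p0=3, p1=1, p2=2, p3=1) → (p0=1, p1=1, p2=1, p3=3)

YES — reachable via ⟨δ, ε⟩ (2 firings)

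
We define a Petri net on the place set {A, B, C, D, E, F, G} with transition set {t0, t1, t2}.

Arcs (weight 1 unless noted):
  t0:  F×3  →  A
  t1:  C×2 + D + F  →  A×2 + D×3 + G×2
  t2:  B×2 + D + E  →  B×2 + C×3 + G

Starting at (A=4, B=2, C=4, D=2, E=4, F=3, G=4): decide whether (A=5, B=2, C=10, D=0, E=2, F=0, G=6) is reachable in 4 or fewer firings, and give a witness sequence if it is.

step 1: fire t0:  (A=4, B=2, C=4, D=2, E=4, F=3, G=4) → (A=5, B=2, C=4, D=2, E=4, F=0, G=4)
step 2: fire t2:  (A=5, B=2, C=4, D=2, E=4, F=0, G=4) → (A=5, B=2, C=7, D=1, E=3, F=0, G=5)
step 3: fire t2:  (A=5, B=2, C=7, D=1, E=3, F=0, G=5) → (A=5, B=2, C=10, D=0, E=2, F=0, G=6)

YES — reachable via ⟨t0, t2, t2⟩ (3 firings)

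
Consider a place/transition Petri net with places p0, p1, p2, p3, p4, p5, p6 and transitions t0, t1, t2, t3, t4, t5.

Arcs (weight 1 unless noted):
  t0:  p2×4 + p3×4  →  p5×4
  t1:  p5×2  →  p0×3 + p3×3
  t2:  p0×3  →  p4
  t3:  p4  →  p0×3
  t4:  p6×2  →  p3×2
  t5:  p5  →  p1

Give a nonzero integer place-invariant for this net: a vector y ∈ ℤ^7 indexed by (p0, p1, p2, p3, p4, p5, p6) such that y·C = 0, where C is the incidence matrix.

y = (p0:2, p1:3, p2:3, p3:0, p4:6, p5:3, p6:0)

Incidence matrix C (rows=places, cols=transitions):
       t0   t1   t2   t3   t4   t5
   p0   0    3   -3    3    0    0
   p1   0    0    0    0    0    1
   p2  -4    0    0    0    0    0
   p3  -4    3    0    0    2    0
   p4   0    0    1   -1    0    0
   p5   4   -2    0    0    0   -1
   p6   0    0    0    0   -2    0

Candidate y = [2, 3, 3, 0, 6, 3, 0]; check y·C column-wise:
  col t0: 2·0 + 3·0 + 3·-4 + 0·-4 + 6·0 + 3·4 = 0
  col t1: 2·3 + 3·0 + 3·0 + 0·3 + 6·0 + 3·-2 = 0
  col t2: 2·-3 + 3·0 + 3·0 + 6·1 + 3·0 = 0
  col t3: 2·3 + 3·0 + 3·0 + 6·-1 + 3·0 = 0
  col t4: 2·0 + 3·0 + 3·0 + 0·2 + 6·0 + 3·0 + 0·-2 = 0
  col t5: 2·0 + 3·1 + 3·0 + 6·0 + 3·-1 = 0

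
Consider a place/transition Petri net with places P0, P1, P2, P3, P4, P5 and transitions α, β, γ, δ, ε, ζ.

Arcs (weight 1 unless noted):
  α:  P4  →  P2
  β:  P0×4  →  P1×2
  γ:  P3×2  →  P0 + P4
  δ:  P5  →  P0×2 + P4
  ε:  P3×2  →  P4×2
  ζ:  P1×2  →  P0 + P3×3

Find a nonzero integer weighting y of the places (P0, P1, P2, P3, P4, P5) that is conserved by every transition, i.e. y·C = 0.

y = (P0:1, P1:2, P2:1, P3:1, P4:1, P5:3)

Incidence matrix C (rows=places, cols=transitions):
        α    β    γ    δ    ε    ζ
   P0   0   -4    1    2    0    1
   P1   0    2    0    0    0   -2
   P2   1    0    0    0    0    0
   P3   0    0   -2    0   -2    3
   P4  -1    0    1    1    2    0
   P5   0    0    0   -1    0    0

Candidate y = [1, 2, 1, 1, 1, 3]; check y·C column-wise:
  col α: 1·0 + 2·0 + 1·1 + 1·0 + 1·-1 + 3·0 = 0
  col β: 1·-4 + 2·2 + 1·0 + 1·0 + 1·0 + 3·0 = 0
  col γ: 1·1 + 2·0 + 1·0 + 1·-2 + 1·1 + 3·0 = 0
  col δ: 1·2 + 2·0 + 1·0 + 1·0 + 1·1 + 3·-1 = 0
  col ε: 1·0 + 2·0 + 1·0 + 1·-2 + 1·2 + 3·0 = 0
  col ζ: 1·1 + 2·-2 + 1·0 + 1·3 + 1·0 + 3·0 = 0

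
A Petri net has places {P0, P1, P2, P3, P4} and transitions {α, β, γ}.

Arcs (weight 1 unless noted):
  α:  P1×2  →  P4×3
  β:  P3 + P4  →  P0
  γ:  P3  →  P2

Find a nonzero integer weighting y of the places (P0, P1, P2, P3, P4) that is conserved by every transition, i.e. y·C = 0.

y = (P0:1, P1:0, P2:1, P3:1, P4:0)

Incidence matrix C (rows=places, cols=transitions):
        α    β    γ
   P0   0    1    0
   P1  -2    0    0
   P2   0    0    1
   P3   0   -1   -1
   P4   3   -1    0

Candidate y = [1, 0, 1, 1, 0]; check y·C column-wise:
  col α: 1·0 + 0·-2 + 1·0 + 1·0 + 0·3 = 0
  col β: 1·1 + 1·0 + 1·-1 + 0·-1 = 0
  col γ: 1·0 + 1·1 + 1·-1 = 0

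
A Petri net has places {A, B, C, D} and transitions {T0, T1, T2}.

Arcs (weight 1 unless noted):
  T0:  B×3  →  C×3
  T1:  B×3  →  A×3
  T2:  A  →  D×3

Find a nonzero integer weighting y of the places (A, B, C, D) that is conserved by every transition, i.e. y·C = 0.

y = (A:3, B:3, C:3, D:1)

Incidence matrix C (rows=places, cols=transitions):
       T0   T1   T2
    A   0    3   -1
    B  -3   -3    0
    C   3    0    0
    D   0    0    3

Candidate y = [3, 3, 3, 1]; check y·C column-wise:
  col T0: 3·0 + 3·-3 + 3·3 + 1·0 = 0
  col T1: 3·3 + 3·-3 + 3·0 + 1·0 = 0
  col T2: 3·-1 + 3·0 + 3·0 + 1·3 = 0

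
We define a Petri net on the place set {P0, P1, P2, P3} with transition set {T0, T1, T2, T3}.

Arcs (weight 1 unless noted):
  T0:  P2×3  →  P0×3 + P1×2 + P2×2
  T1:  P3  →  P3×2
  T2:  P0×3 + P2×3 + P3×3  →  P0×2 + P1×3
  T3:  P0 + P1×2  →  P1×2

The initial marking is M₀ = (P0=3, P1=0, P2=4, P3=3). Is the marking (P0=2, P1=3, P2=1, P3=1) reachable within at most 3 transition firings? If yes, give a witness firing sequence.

step 1: fire T1:  (P0=3, P1=0, P2=4, P3=3) → (P0=3, P1=0, P2=4, P3=4)
step 2: fire T2:  (P0=3, P1=0, P2=4, P3=4) → (P0=2, P1=3, P2=1, P3=1)

YES — reachable via ⟨T1, T2⟩ (2 firings)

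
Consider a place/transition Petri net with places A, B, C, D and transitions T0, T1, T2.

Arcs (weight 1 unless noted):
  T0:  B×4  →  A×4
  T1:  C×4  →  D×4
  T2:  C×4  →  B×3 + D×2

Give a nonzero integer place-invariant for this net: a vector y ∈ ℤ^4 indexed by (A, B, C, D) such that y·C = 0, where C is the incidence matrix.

y = (A:2, B:2, C:3, D:3)

Incidence matrix C (rows=places, cols=transitions):
       T0   T1   T2
    A   4    0    0
    B  -4    0    3
    C   0   -4   -4
    D   0    4    2

Candidate y = [2, 2, 3, 3]; check y·C column-wise:
  col T0: 2·4 + 2·-4 + 3·0 + 3·0 = 0
  col T1: 2·0 + 2·0 + 3·-4 + 3·4 = 0
  col T2: 2·0 + 2·3 + 3·-4 + 3·2 = 0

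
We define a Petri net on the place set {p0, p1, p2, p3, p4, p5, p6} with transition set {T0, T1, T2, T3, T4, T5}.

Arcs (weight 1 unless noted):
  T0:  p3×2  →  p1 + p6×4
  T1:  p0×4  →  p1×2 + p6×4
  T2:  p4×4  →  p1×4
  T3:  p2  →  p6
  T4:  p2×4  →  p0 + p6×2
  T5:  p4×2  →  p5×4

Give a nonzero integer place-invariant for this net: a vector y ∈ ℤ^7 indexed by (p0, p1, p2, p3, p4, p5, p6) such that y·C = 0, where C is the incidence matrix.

Incidence matrix C (rows=places, cols=transitions):
       T0   T1   T2   T3   T4   T5
   p0   0   -4    0    0    1    0
   p1   1    2    4    0    0    0
   p2   0    0    0   -1   -4    0
   p3  -2    0    0    0    0    0
   p4   0    0   -4    0    0   -2
   p5   0    0    0    0    0    4
   p6   4    4    0    1    2    0

Candidate y = [2, 2, 1, 3, 2, 1, 1]; check y·C column-wise:
  col T0: 2·0 + 2·1 + 1·0 + 3·-2 + 2·0 + 1·0 + 1·4 = 0
  col T1: 2·-4 + 2·2 + 1·0 + 3·0 + 2·0 + 1·0 + 1·4 = 0
  col T2: 2·0 + 2·4 + 1·0 + 3·0 + 2·-4 + 1·0 + 1·0 = 0
  col T3: 2·0 + 2·0 + 1·-1 + 3·0 + 2·0 + 1·0 + 1·1 = 0
  col T4: 2·1 + 2·0 + 1·-4 + 3·0 + 2·0 + 1·0 + 1·2 = 0
  col T5: 2·0 + 2·0 + 1·0 + 3·0 + 2·-2 + 1·4 + 1·0 = 0

y = (p0:2, p1:2, p2:1, p3:3, p4:2, p5:1, p6:1)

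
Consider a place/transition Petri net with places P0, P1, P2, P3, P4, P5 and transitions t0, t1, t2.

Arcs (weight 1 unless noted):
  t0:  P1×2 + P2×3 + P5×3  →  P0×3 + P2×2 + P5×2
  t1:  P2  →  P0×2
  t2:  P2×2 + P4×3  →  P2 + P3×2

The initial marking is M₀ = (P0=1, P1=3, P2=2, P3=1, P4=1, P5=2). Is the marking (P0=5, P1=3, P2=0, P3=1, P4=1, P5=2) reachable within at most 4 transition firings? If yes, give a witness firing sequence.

YES — reachable via ⟨t1, t1⟩ (2 firings)

step 1: fire t1:  (P0=1, P1=3, P2=2, P3=1, P4=1, P5=2) → (P0=3, P1=3, P2=1, P3=1, P4=1, P5=2)
step 2: fire t1:  (P0=3, P1=3, P2=1, P3=1, P4=1, P5=2) → (P0=5, P1=3, P2=0, P3=1, P4=1, P5=2)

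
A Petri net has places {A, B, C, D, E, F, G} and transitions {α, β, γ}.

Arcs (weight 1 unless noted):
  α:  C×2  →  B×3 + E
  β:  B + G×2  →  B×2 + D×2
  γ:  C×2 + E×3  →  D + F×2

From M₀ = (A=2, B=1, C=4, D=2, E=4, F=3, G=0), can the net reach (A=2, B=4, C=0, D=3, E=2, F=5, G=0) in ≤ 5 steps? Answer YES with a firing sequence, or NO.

step 1: fire α:  (A=2, B=1, C=4, D=2, E=4, F=3, G=0) → (A=2, B=4, C=2, D=2, E=5, F=3, G=0)
step 2: fire γ:  (A=2, B=4, C=2, D=2, E=5, F=3, G=0) → (A=2, B=4, C=0, D=3, E=2, F=5, G=0)

YES — reachable via ⟨α, γ⟩ (2 firings)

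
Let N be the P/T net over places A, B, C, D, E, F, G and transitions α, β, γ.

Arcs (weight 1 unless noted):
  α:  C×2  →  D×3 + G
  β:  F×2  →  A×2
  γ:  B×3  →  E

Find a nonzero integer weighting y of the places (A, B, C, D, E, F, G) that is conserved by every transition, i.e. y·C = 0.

y = (A:0, B:0, C:3, D:2, E:0, F:0, G:0)

Incidence matrix C (rows=places, cols=transitions):
        α    β    γ
    A   0    2    0
    B   0    0   -3
    C  -2    0    0
    D   3    0    0
    E   0    0    1
    F   0   -2    0
    G   1    0    0

Candidate y = [0, 0, 3, 2, 0, 0, 0]; check y·C column-wise:
  col α: 3·-2 + 2·3 + 0·1 = 0
  col β: 0·2 + 3·0 + 2·0 + 0·-2 = 0
  col γ: 0·-3 + 3·0 + 2·0 + 0·1 = 0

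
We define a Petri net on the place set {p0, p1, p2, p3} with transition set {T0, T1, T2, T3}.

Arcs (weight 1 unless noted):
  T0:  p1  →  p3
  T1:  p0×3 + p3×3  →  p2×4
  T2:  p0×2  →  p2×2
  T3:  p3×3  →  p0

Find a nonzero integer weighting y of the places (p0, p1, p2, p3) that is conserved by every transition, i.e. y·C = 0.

Incidence matrix C (rows=places, cols=transitions):
       T0   T1   T2   T3
   p0   0   -3   -2    1
   p1  -1    0    0    0
   p2   0    4    2    0
   p3   1   -3    0   -3

Candidate y = [3, 1, 3, 1]; check y·C column-wise:
  col T0: 3·0 + 1·-1 + 3·0 + 1·1 = 0
  col T1: 3·-3 + 1·0 + 3·4 + 1·-3 = 0
  col T2: 3·-2 + 1·0 + 3·2 + 1·0 = 0
  col T3: 3·1 + 1·0 + 3·0 + 1·-3 = 0

y = (p0:3, p1:1, p2:3, p3:1)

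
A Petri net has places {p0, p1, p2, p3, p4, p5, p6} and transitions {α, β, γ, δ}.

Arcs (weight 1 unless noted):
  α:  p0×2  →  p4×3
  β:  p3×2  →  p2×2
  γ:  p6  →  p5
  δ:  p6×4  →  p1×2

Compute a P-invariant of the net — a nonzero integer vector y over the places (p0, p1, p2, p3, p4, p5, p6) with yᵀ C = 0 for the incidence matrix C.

y = (p0:0, p1:0, p2:1, p3:1, p4:0, p5:0, p6:0)

Incidence matrix C (rows=places, cols=transitions):
        α    β    γ    δ
   p0  -2    0    0    0
   p1   0    0    0    2
   p2   0    2    0    0
   p3   0   -2    0    0
   p4   3    0    0    0
   p5   0    0    1    0
   p6   0    0   -1   -4

Candidate y = [0, 0, 1, 1, 0, 0, 0]; check y·C column-wise:
  col α: 0·-2 + 1·0 + 1·0 + 0·3 = 0
  col β: 1·2 + 1·-2 = 0
  col γ: 1·0 + 1·0 + 0·1 + 0·-1 = 0
  col δ: 0·2 + 1·0 + 1·0 + 0·-4 = 0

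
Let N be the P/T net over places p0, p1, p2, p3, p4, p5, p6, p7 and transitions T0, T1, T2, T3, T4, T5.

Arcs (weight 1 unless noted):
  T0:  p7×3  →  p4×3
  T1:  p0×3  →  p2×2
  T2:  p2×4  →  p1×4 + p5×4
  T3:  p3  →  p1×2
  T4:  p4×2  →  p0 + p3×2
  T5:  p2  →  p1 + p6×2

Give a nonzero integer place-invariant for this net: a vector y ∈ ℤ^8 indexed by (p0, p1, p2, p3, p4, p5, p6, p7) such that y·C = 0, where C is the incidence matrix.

Incidence matrix C (rows=places, cols=transitions):
       T0   T1   T2   T3   T4   T5
   p0   0   -3    0    0    1    0
   p1   0    0    4    2    0    1
   p2   0    2   -4    0    0   -1
   p3   0    0    0   -1    2    0
   p4   3    0    0    0   -2    0
   p5   0    0    4    0    0    0
   p6   0    0    0    0    0    2
   p7  -3    0    0    0    0    0

Candidate y = [8, -2, 12, -4, 0, 14, 7, 0]; check y·C column-wise:
  col T0: 8·0 + -2·0 + 12·0 + -4·0 + 0·3 + 14·0 + 7·0 + 0·-3 = 0
  col T1: 8·-3 + -2·0 + 12·2 + -4·0 + 14·0 + 7·0 = 0
  col T2: 8·0 + -2·4 + 12·-4 + -4·0 + 14·4 + 7·0 = 0
  col T3: 8·0 + -2·2 + 12·0 + -4·-1 + 14·0 + 7·0 = 0
  col T4: 8·1 + -2·0 + 12·0 + -4·2 + 0·-2 + 14·0 + 7·0 = 0
  col T5: 8·0 + -2·1 + 12·-1 + -4·0 + 14·0 + 7·2 = 0

y = (p0:8, p1:-2, p2:12, p3:-4, p4:0, p5:14, p6:7, p7:0)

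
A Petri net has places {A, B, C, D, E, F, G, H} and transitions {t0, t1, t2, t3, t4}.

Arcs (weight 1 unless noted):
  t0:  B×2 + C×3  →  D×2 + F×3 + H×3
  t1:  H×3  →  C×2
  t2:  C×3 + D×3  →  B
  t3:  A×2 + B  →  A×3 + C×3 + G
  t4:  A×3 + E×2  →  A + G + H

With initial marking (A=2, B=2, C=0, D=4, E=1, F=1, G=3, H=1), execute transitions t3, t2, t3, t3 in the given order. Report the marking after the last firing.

step 1: fire t3:  (A=2, B=2, C=0, D=4, E=1, F=1, G=3, H=1) → (A=3, B=1, C=3, D=4, E=1, F=1, G=4, H=1)
step 2: fire t2:  (A=3, B=1, C=3, D=4, E=1, F=1, G=4, H=1) → (A=3, B=2, C=0, D=1, E=1, F=1, G=4, H=1)
step 3: fire t3:  (A=3, B=2, C=0, D=1, E=1, F=1, G=4, H=1) → (A=4, B=1, C=3, D=1, E=1, F=1, G=5, H=1)
step 4: fire t3:  (A=4, B=1, C=3, D=1, E=1, F=1, G=5, H=1) → (A=5, B=0, C=6, D=1, E=1, F=1, G=6, H=1)

(A=5, B=0, C=6, D=1, E=1, F=1, G=6, H=1)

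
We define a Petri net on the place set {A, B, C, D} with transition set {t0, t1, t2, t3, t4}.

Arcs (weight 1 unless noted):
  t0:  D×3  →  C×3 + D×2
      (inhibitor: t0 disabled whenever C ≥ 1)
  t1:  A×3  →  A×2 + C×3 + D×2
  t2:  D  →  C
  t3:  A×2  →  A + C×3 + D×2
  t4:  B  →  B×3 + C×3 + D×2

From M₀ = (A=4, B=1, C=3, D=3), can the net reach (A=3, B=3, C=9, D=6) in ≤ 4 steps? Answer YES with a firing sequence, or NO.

NO — not reachable within 4 firings

depth 0: 1 marking
depth 1: 4 markings reached so far
depth 2: 10 markings reached so far
depth 3: 20 markings reached so far
depth 4: 33 markings reached so far
target is not among the 33 markings reachable within 4 steps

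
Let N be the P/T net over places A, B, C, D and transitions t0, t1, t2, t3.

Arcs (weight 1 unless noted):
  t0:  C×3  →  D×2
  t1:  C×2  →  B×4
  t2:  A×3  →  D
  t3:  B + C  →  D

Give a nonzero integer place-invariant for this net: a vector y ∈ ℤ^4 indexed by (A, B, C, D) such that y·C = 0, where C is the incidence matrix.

y = (A:1, B:1, C:2, D:3)

Incidence matrix C (rows=places, cols=transitions):
       t0   t1   t2   t3
    A   0    0   -3    0
    B   0    4    0   -1
    C  -3   -2    0   -1
    D   2    0    1    1

Candidate y = [1, 1, 2, 3]; check y·C column-wise:
  col t0: 1·0 + 1·0 + 2·-3 + 3·2 = 0
  col t1: 1·0 + 1·4 + 2·-2 + 3·0 = 0
  col t2: 1·-3 + 1·0 + 2·0 + 3·1 = 0
  col t3: 1·0 + 1·-1 + 2·-1 + 3·1 = 0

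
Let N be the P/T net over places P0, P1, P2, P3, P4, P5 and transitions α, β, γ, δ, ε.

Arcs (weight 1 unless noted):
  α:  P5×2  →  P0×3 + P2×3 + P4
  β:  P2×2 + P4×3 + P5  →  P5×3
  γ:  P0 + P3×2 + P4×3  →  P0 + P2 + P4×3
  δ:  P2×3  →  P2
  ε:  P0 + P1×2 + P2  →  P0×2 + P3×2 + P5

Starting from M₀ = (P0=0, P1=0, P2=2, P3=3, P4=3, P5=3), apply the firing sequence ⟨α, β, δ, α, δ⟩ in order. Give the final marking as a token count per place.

(P0=6, P1=0, P2=2, P3=3, P4=2, P5=1)

step 1: fire α:  (P0=0, P1=0, P2=2, P3=3, P4=3, P5=3) → (P0=3, P1=0, P2=5, P3=3, P4=4, P5=1)
step 2: fire β:  (P0=3, P1=0, P2=5, P3=3, P4=4, P5=1) → (P0=3, P1=0, P2=3, P3=3, P4=1, P5=3)
step 3: fire δ:  (P0=3, P1=0, P2=3, P3=3, P4=1, P5=3) → (P0=3, P1=0, P2=1, P3=3, P4=1, P5=3)
step 4: fire α:  (P0=3, P1=0, P2=1, P3=3, P4=1, P5=3) → (P0=6, P1=0, P2=4, P3=3, P4=2, P5=1)
step 5: fire δ:  (P0=6, P1=0, P2=4, P3=3, P4=2, P5=1) → (P0=6, P1=0, P2=2, P3=3, P4=2, P5=1)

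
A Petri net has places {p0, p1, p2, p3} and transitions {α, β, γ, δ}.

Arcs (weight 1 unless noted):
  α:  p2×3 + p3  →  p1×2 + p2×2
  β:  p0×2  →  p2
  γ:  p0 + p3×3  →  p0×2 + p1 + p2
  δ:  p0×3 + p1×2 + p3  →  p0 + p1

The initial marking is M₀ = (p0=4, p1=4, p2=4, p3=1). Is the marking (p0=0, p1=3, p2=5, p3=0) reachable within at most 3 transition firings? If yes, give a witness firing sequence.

YES — reachable via ⟨δ, β⟩ (2 firings)

step 1: fire δ:  (p0=4, p1=4, p2=4, p3=1) → (p0=2, p1=3, p2=4, p3=0)
step 2: fire β:  (p0=2, p1=3, p2=4, p3=0) → (p0=0, p1=3, p2=5, p3=0)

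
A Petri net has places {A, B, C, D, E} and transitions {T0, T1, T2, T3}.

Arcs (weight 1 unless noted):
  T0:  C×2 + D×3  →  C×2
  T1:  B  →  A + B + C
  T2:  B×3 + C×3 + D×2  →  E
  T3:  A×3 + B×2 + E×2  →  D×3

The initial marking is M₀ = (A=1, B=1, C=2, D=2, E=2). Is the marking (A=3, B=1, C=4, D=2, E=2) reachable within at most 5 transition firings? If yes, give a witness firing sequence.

YES — reachable via ⟨T1, T1⟩ (2 firings)

step 1: fire T1:  (A=1, B=1, C=2, D=2, E=2) → (A=2, B=1, C=3, D=2, E=2)
step 2: fire T1:  (A=2, B=1, C=3, D=2, E=2) → (A=3, B=1, C=4, D=2, E=2)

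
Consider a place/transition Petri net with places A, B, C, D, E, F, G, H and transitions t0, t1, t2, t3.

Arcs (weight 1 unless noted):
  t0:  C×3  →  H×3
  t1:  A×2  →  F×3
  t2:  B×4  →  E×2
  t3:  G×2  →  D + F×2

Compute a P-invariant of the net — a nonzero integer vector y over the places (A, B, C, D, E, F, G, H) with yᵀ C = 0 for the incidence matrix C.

y = (A:0, B:1, C:0, D:0, E:2, F:0, G:0, H:0)

Incidence matrix C (rows=places, cols=transitions):
       t0   t1   t2   t3
    A   0   -2    0    0
    B   0    0   -4    0
    C  -3    0    0    0
    D   0    0    0    1
    E   0    0    2    0
    F   0    3    0    2
    G   0    0    0   -2
    H   3    0    0    0

Candidate y = [0, 1, 0, 0, 2, 0, 0, 0]; check y·C column-wise:
  col t0: 1·0 + 0·-3 + 2·0 + 0·3 = 0
  col t1: 0·-2 + 1·0 + 2·0 + 0·3 = 0
  col t2: 1·-4 + 2·2 = 0
  col t3: 1·0 + 0·1 + 2·0 + 0·2 + 0·-2 = 0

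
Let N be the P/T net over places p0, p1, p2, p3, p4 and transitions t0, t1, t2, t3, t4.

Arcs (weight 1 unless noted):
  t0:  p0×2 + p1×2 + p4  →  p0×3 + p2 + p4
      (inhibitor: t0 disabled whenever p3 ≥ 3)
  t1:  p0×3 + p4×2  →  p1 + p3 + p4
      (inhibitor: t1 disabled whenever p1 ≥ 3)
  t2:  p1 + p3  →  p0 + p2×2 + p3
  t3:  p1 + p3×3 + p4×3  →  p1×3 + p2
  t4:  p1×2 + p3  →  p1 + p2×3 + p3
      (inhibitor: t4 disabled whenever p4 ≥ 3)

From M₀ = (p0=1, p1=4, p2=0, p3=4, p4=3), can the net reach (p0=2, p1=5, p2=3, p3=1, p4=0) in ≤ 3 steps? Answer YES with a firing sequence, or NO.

YES — reachable via ⟨t2, t3⟩ (2 firings)

step 1: fire t2:  (p0=1, p1=4, p2=0, p3=4, p4=3) → (p0=2, p1=3, p2=2, p3=4, p4=3)
step 2: fire t3:  (p0=2, p1=3, p2=2, p3=4, p4=3) → (p0=2, p1=5, p2=3, p3=1, p4=0)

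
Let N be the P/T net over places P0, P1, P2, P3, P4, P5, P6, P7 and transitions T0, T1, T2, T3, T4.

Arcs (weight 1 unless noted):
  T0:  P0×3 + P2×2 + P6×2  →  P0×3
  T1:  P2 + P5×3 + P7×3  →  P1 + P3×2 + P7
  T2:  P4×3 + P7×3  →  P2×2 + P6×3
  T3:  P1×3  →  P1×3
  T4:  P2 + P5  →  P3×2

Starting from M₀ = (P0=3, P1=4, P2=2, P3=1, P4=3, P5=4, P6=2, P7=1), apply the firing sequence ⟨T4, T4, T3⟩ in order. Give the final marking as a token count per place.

(P0=3, P1=4, P2=0, P3=5, P4=3, P5=2, P6=2, P7=1)

step 1: fire T4:  (P0=3, P1=4, P2=2, P3=1, P4=3, P5=4, P6=2, P7=1) → (P0=3, P1=4, P2=1, P3=3, P4=3, P5=3, P6=2, P7=1)
step 2: fire T4:  (P0=3, P1=4, P2=1, P3=3, P4=3, P5=3, P6=2, P7=1) → (P0=3, P1=4, P2=0, P3=5, P4=3, P5=2, P6=2, P7=1)
step 3: fire T3:  (P0=3, P1=4, P2=0, P3=5, P4=3, P5=2, P6=2, P7=1) → (P0=3, P1=4, P2=0, P3=5, P4=3, P5=2, P6=2, P7=1)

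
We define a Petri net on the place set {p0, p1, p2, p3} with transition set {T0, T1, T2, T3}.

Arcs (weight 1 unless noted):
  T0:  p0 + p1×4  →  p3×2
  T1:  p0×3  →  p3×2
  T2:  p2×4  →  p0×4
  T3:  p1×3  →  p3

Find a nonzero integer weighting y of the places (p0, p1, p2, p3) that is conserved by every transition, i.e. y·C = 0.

y = (p0:2, p1:1, p2:2, p3:3)

Incidence matrix C (rows=places, cols=transitions):
       T0   T1   T2   T3
   p0  -1   -3    4    0
   p1  -4    0    0   -3
   p2   0    0   -4    0
   p3   2    2    0    1

Candidate y = [2, 1, 2, 3]; check y·C column-wise:
  col T0: 2·-1 + 1·-4 + 2·0 + 3·2 = 0
  col T1: 2·-3 + 1·0 + 2·0 + 3·2 = 0
  col T2: 2·4 + 1·0 + 2·-4 + 3·0 = 0
  col T3: 2·0 + 1·-3 + 2·0 + 3·1 = 0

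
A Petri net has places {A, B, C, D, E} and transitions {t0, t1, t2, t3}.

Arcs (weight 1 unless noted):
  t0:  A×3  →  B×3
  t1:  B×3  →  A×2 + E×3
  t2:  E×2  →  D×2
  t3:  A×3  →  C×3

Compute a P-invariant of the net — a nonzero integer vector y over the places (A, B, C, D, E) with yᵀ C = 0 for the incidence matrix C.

Incidence matrix C (rows=places, cols=transitions):
       t0   t1   t2   t3
    A  -3    2    0   -3
    B   3   -3    0    0
    C   0    0    0    3
    D   0    0    2    0
    E   0    3   -2    0

Candidate y = [3, 3, 3, 1, 1]; check y·C column-wise:
  col t0: 3·-3 + 3·3 + 3·0 + 1·0 + 1·0 = 0
  col t1: 3·2 + 3·-3 + 3·0 + 1·0 + 1·3 = 0
  col t2: 3·0 + 3·0 + 3·0 + 1·2 + 1·-2 = 0
  col t3: 3·-3 + 3·0 + 3·3 + 1·0 + 1·0 = 0

y = (A:3, B:3, C:3, D:1, E:1)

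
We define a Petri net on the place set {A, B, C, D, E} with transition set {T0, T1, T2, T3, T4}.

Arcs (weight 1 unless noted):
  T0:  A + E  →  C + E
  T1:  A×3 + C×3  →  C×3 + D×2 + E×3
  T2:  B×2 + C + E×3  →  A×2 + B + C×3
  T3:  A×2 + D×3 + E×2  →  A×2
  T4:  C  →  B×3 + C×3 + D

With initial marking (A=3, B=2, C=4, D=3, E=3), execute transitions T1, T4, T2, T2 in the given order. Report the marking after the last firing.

step 1: fire T1:  (A=3, B=2, C=4, D=3, E=3) → (A=0, B=2, C=4, D=5, E=6)
step 2: fire T4:  (A=0, B=2, C=4, D=5, E=6) → (A=0, B=5, C=6, D=6, E=6)
step 3: fire T2:  (A=0, B=5, C=6, D=6, E=6) → (A=2, B=4, C=8, D=6, E=3)
step 4: fire T2:  (A=2, B=4, C=8, D=6, E=3) → (A=4, B=3, C=10, D=6, E=0)

(A=4, B=3, C=10, D=6, E=0)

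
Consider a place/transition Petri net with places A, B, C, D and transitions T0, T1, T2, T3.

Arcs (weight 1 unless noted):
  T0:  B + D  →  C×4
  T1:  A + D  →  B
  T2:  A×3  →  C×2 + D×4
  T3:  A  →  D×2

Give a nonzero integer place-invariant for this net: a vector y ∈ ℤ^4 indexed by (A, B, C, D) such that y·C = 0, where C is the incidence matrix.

Incidence matrix C (rows=places, cols=transitions):
       T0   T1   T2   T3
    A   0   -1   -3   -1
    B  -1    1    0    0
    C   4    0    2    0
    D  -1   -1    4    2

Candidate y = [2, 3, 1, 1]; check y·C column-wise:
  col T0: 2·0 + 3·-1 + 1·4 + 1·-1 = 0
  col T1: 2·-1 + 3·1 + 1·0 + 1·-1 = 0
  col T2: 2·-3 + 3·0 + 1·2 + 1·4 = 0
  col T3: 2·-1 + 3·0 + 1·0 + 1·2 = 0

y = (A:2, B:3, C:1, D:1)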